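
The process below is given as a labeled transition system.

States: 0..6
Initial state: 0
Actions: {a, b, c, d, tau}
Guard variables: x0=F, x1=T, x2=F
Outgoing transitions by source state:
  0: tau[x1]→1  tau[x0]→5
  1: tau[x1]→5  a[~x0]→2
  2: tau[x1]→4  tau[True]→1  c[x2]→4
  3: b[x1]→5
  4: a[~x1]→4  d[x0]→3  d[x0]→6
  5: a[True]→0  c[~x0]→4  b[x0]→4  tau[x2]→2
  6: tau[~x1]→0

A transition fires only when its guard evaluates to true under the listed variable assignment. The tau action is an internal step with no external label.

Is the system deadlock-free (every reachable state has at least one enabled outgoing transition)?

Answer: DEADLOCK at state 4

Working:
Reach set: {0,1,2,4,5}
  0: tau→1  [1 out]
  1: a→2  tau→5  [2 out]
  2: tau→1  tau→4  [2 out]
  4: ∅  [no exit]
  5: a→0  c→4  [2 out]
Path to 4: tau·tau·c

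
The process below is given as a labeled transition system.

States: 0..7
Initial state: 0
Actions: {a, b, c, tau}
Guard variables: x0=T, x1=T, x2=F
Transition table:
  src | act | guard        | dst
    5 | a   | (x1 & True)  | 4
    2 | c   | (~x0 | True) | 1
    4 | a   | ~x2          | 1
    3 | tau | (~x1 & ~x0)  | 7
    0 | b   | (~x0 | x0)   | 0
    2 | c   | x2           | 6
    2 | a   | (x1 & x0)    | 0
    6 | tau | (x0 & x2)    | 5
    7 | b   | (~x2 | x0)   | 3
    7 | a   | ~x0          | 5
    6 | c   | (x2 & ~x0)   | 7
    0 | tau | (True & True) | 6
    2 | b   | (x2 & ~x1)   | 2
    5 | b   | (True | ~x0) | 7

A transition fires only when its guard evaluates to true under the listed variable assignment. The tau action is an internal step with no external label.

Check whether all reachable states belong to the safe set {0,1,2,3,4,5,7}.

Inv-set: {0,1,2,3,4,5,7}
Reachable = {0,6}
  0: safe
  6: VIOLATES
witness against invariant: tau → 6

Answer: INVARIANT VIOLATED at state 6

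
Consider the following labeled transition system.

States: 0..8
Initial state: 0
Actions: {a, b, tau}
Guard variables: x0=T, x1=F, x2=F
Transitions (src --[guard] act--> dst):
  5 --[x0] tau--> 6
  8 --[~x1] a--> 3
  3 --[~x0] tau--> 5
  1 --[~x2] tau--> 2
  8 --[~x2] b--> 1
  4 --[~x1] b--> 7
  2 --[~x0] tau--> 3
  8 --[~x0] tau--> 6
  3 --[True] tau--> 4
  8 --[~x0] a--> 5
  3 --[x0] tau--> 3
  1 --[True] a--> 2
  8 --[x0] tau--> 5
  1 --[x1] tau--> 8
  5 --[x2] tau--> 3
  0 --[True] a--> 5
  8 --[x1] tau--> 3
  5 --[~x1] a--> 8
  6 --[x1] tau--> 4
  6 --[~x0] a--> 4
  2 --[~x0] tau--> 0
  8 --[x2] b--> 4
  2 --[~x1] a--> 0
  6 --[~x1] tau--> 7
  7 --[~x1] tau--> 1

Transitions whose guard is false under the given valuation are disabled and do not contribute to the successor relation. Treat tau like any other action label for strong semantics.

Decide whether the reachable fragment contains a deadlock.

Answer: DEADLOCK-FREE

Working:
Reach set: {0,1,2,3,4,5,6,7,8}
  0: a→5  [deg 1]
  1: a→2  tau→2  [deg 2]
  2: a→0  [deg 1]
  3: tau→3  tau→4  [deg 2]
  4: b→7  [deg 1]
  5: a→8  tau→6  [deg 2]
  6: tau→7  [deg 1]
  7: tau→1  [deg 1]
  8: a→3  b→1  tau→5  [deg 3]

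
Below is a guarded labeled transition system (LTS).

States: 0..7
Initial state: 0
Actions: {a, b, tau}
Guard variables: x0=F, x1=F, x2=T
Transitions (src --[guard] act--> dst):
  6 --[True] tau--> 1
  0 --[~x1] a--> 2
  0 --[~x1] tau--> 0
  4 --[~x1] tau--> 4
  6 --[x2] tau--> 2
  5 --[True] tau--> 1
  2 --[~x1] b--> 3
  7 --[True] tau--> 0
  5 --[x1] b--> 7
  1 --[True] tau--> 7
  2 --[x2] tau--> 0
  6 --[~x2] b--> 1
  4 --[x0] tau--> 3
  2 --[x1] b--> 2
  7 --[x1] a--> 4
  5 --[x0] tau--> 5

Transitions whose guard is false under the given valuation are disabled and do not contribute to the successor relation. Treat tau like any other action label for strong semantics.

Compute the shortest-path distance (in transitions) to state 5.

Answer: UNREACHABLE

Trace:
Breadth-first toward 5:
  L0 = {0}
  L1 = {2}
  L2 = {3}
5 never appears.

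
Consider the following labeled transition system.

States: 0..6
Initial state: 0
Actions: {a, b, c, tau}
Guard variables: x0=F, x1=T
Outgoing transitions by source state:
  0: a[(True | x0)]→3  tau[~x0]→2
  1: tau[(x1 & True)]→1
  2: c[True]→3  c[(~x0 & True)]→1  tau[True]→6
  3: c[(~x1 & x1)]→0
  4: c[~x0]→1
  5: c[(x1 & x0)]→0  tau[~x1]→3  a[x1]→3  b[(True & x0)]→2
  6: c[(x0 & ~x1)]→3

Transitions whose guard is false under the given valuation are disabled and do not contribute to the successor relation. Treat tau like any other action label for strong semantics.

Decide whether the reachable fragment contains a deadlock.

Reachable = {0,1,2,3,6}
  0: a→3  tau→2  [2 out]
  1: tau→1  [1 out]
  2: c→1  c→3  tau→6  [3 out]
  3: ∅  [deadlock]
  6: ∅  [deadlock]
trace reaching 3: a

Answer: DEADLOCK at state 3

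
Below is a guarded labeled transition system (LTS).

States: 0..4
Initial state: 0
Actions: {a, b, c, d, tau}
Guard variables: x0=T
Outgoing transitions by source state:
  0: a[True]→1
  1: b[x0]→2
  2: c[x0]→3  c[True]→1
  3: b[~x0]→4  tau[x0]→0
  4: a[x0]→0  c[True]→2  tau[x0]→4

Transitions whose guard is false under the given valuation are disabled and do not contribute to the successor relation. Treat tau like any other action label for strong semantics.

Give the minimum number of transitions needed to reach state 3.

Breadth-first toward 3:
  Layer 0: {0}
  Layer 1: {1}
  Layer 2: {2}
  Layer 3: {3}
depth(3)=3, e.g. a·b·c

Answer: 3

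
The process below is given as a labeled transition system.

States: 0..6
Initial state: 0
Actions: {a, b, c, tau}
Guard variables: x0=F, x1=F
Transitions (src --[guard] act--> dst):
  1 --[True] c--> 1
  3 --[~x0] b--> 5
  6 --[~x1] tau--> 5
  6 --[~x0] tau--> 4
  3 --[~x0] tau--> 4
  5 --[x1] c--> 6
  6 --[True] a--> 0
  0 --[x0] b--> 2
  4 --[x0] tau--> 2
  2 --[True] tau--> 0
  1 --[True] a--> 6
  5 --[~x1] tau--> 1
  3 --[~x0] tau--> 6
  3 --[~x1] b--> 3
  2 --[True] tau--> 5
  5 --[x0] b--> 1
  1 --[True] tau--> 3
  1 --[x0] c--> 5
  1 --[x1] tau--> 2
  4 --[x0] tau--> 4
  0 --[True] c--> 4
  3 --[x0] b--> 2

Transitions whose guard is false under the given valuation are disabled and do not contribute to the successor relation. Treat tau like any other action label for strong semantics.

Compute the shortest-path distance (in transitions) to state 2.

Answer: UNREACHABLE

Working:
Breadth-first toward 2:
  depth 0: {0}
  depth 1: {4}
2 never appears.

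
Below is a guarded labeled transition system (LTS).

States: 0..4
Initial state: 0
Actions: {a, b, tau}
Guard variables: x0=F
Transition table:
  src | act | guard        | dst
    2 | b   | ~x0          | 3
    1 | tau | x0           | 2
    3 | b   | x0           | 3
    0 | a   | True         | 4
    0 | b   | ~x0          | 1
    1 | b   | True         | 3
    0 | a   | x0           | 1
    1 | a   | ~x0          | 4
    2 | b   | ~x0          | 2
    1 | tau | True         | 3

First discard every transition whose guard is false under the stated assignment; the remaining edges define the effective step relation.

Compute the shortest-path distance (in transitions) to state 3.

Answer: 2

Working:
Layered search for 3:
  depth 0: {0}
  depth 1: {1,4}
  depth 2: {3}
depth(3)=2, e.g. b·b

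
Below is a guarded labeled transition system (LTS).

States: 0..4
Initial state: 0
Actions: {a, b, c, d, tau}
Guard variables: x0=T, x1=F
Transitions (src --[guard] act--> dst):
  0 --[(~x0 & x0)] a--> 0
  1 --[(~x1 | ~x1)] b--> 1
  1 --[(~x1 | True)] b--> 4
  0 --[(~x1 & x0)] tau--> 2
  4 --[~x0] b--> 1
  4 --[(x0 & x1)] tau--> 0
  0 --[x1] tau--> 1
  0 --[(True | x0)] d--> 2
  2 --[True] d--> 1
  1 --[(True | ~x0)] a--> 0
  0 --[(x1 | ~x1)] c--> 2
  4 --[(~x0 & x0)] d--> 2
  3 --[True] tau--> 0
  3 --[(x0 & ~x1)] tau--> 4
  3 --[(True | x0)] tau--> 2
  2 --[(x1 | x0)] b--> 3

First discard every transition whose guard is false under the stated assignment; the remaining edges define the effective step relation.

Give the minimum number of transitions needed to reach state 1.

Answer: 2

Analysis:
Breadth-first toward 1:
  Layer 0: {0}
  Layer 1: {2}
  Layer 2: {1,3}
1 enters at depth 2; path c·d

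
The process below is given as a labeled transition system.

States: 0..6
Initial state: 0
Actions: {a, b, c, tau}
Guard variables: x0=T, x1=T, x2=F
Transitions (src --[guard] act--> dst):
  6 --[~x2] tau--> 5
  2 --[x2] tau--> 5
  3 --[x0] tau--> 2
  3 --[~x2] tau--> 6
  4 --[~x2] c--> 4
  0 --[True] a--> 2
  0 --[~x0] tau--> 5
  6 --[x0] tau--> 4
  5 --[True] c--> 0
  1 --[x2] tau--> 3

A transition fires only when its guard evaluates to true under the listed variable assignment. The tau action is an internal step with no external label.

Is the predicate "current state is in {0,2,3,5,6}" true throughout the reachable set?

Safe = {0,2,3,5,6}
R = {0,2}
  0: ok
  2: ok

Answer: INVARIANT HOLDS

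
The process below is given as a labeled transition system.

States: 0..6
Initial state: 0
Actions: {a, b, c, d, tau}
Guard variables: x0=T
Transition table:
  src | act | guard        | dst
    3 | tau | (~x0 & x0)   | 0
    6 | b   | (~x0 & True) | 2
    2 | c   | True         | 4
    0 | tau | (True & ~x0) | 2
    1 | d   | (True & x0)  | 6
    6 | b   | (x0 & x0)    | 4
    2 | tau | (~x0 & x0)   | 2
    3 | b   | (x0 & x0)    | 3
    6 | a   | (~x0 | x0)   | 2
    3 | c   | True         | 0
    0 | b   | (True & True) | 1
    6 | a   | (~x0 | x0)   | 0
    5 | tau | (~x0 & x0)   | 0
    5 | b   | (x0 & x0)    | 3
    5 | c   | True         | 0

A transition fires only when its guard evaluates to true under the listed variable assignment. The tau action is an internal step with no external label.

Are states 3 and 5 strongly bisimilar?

Answer: BISIMILAR

Trace:
Refine partition for ~:
  round 0: {{0,1,2,3,4,5,6}}
  round 1: {{0},{1},{2},{3,5},{4},{6}}
Fixed point at round 2; 6 class(es).
[3]={3,5}  [5]={3,5}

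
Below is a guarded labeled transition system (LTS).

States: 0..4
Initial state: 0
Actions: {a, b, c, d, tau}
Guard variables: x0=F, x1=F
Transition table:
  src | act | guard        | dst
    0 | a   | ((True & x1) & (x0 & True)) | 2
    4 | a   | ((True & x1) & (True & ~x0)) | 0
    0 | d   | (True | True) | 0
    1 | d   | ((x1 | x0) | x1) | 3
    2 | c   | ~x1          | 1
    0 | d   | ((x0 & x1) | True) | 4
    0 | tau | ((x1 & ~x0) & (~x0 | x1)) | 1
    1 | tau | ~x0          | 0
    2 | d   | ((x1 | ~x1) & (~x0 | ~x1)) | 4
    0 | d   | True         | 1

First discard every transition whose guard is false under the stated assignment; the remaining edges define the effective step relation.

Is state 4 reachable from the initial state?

Answer: REACHABLE

Analysis:
6 transition(s) survive guard evaluation.
Layer 0: {0}
Layer 1: {1,4}  cumulative {0,1,4}
Reachable = {0,1,4}
witness 4: d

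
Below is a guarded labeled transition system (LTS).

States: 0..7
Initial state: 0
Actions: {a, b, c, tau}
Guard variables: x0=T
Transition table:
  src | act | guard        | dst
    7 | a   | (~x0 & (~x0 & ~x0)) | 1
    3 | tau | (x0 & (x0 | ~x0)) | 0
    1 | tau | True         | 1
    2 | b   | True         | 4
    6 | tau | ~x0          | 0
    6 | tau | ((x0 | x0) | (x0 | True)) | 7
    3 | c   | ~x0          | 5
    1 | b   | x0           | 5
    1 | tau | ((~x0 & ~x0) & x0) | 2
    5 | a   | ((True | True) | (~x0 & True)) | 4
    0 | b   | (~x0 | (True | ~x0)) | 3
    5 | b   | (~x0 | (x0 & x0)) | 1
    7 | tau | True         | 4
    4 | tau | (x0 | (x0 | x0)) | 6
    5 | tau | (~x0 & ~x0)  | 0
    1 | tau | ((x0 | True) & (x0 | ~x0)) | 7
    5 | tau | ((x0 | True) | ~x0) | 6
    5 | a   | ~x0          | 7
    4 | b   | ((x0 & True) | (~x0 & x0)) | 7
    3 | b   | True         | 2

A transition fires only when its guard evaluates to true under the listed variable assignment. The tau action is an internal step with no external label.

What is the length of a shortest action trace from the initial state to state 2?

Layered search for 2:
  depth 0: {0}
  depth 1: {3}
  depth 2: {2}
first hit 2 at d=2 via b·b

Answer: 2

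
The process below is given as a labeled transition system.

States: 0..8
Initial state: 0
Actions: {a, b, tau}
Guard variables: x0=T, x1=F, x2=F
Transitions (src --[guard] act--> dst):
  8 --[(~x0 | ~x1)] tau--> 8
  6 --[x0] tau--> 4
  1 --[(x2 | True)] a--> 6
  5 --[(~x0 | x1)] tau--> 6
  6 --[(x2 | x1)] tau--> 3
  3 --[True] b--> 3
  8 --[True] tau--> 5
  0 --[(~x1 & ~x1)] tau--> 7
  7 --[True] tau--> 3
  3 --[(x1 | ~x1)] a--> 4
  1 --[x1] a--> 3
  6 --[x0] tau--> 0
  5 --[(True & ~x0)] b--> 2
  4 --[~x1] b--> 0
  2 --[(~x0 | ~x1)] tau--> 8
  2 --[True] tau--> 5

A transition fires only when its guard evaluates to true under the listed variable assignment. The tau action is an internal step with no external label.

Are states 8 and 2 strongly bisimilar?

Answer: BISIMILAR

Analysis:
Refine partition for ~:
  round 0: {{0,1,2,3,4,5,6,7,8}}
  round 1: {{0,2,6,7,8},{1},{3},{4},{5}}
  round 2: {{0},{1},{2,8},{3},{4},{5},{6},{7}}
stable after 3 split(s): 8 block(s)
8∈{2,8}, 2∈{2,8}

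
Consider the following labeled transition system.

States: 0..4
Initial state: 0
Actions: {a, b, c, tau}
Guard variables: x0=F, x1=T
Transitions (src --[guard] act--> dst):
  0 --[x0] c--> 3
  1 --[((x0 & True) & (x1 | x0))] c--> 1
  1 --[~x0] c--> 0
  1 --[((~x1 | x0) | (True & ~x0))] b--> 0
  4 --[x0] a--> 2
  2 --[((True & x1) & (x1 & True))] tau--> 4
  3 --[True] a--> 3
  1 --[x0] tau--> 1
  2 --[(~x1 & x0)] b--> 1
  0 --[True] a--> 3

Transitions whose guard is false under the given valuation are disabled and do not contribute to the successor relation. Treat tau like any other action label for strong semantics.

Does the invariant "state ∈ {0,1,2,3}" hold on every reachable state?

Allowed set {0,1,2,3}
R = {0,3}
  0: ok
  3: ok

Answer: INVARIANT HOLDS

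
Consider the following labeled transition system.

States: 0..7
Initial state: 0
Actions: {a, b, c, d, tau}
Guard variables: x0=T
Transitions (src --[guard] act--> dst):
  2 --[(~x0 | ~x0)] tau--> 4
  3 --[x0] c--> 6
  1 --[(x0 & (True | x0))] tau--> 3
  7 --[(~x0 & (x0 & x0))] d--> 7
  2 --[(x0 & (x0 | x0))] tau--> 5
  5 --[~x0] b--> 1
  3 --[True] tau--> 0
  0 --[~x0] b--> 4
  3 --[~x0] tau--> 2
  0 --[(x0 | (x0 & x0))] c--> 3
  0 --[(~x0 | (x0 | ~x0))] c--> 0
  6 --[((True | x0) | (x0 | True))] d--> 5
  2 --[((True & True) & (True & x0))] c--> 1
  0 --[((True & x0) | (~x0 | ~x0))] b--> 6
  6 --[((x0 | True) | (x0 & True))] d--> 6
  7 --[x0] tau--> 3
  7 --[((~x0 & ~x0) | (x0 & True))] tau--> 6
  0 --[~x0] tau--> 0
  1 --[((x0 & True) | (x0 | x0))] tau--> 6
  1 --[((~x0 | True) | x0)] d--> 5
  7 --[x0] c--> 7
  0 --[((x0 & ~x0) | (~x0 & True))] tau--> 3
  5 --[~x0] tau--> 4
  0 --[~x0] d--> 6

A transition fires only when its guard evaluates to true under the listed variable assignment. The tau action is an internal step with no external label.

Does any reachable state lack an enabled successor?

Answer: DEADLOCK at state 5

Trace:
Reach set: {0,3,5,6}
  0: b→6  c→0  c→3  [3 exit(s)]
  3: c→6  tau→0  [2 exit(s)]
  5: ∅  [no exit]
  6: d→5  d→6  [2 exit(s)]
witness 5: b·d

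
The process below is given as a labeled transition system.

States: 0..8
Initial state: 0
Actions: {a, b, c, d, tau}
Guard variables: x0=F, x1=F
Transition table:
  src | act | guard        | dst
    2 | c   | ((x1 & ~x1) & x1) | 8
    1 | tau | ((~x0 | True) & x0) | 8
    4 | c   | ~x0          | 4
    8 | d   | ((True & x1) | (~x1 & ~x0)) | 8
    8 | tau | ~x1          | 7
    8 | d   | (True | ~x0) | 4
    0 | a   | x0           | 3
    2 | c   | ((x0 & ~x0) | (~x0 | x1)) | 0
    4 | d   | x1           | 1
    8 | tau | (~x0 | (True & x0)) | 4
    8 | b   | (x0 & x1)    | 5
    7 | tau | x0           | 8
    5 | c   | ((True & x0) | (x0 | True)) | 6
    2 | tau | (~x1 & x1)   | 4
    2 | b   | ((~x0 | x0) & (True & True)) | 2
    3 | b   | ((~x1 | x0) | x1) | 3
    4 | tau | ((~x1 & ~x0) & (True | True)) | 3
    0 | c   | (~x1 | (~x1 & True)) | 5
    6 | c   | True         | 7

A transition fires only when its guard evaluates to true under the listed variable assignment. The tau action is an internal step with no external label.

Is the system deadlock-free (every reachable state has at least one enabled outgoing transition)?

Answer: DEADLOCK at state 7

Analysis:
R = {0,5,6,7}
  0: c→5  [1 exit(s)]
  5: c→6  [1 exit(s)]
  6: c→7  [1 exit(s)]
  7: ∅  [STUCK]
Path to 7: c·c·c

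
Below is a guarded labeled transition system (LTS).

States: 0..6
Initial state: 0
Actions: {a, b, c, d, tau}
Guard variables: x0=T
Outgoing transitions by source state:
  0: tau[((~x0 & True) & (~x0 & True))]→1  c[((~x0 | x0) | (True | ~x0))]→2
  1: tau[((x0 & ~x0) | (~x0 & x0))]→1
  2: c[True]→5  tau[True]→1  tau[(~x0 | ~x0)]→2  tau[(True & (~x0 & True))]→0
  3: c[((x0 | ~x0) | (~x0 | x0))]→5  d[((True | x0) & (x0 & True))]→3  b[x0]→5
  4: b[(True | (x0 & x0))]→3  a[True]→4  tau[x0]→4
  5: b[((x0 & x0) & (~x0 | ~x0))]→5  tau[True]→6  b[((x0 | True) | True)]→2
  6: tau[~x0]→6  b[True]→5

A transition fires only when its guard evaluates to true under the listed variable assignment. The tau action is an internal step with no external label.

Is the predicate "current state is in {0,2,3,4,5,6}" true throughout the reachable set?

Allowed set {0,2,3,4,5,6}
R = {0,1,2,5,6}
  0: ✓
  1: outside
  2: ✓
  5: ✓
  6: ✓
reach 1 via c·tau — violates

Answer: INVARIANT VIOLATED at state 1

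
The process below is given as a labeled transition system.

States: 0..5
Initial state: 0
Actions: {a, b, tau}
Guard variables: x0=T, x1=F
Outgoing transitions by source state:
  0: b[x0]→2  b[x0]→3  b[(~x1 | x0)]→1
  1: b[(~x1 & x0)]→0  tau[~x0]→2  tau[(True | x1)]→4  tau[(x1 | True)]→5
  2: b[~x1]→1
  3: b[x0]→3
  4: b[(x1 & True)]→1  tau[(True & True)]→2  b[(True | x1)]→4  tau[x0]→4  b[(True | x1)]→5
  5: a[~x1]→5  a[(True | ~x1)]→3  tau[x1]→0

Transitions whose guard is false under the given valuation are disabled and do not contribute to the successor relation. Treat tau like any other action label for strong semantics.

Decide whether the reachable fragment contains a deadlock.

Answer: DEADLOCK-FREE

Analysis:
Reachable = {0,1,2,3,4,5}
  0: b→1  b→2  b→3  [3 out]
  1: b→0  tau→4  tau→5  [3 out]
  2: b→1  [1 out]
  3: b→3  [1 out]
  4: b→4  b→5  tau→2  tau→4  [4 out]
  5: a→3  a→5  [2 out]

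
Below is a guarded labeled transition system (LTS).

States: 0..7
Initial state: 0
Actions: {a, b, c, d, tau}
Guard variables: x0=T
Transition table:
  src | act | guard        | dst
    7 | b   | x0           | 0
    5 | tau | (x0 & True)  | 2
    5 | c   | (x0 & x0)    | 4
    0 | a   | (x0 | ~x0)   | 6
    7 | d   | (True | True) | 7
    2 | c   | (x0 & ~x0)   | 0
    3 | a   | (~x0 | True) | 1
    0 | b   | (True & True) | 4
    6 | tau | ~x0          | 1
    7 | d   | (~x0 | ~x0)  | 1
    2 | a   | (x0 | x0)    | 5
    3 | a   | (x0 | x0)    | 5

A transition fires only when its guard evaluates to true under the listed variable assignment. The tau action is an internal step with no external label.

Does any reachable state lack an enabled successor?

Reach set: {0,4,6}
  0: a→6  b→4  [2 exit(s)]
  4: ∅  [deadlock]
  6: ∅  [deadlock]
Path to 4: b

Answer: DEADLOCK at state 4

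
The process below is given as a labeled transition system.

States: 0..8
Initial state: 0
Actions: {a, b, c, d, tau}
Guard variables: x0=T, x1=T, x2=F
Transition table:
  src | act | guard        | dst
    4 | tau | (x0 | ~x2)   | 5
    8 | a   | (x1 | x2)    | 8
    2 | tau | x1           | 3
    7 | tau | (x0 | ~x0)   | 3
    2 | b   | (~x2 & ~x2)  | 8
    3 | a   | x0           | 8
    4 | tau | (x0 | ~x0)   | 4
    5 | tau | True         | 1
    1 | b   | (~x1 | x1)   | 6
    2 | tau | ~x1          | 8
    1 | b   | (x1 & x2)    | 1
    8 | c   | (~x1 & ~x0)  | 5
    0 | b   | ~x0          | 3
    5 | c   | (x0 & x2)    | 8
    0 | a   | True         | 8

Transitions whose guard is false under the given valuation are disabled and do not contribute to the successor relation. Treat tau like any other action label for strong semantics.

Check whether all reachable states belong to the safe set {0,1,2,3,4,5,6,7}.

Inv-set: {0,1,2,3,4,5,6,7}
R = {0,8}
  0: safe
  8: outside
reach 8 via a — violates

Answer: INVARIANT VIOLATED at state 8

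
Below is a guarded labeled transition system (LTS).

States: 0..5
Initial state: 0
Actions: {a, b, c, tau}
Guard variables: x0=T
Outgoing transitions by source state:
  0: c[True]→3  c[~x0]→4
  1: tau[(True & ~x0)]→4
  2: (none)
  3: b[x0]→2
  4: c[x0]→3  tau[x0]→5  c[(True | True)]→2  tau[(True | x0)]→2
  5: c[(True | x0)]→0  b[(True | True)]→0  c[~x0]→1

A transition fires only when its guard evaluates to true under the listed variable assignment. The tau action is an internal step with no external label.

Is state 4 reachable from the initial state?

After dropping false guards: 8 live edges.
depth 0: {0}
depth 1: {3}  total {0,3}
depth 2: {2}  total {0,2,3}
Reachable = {0,2,3}

Answer: UNREACHABLE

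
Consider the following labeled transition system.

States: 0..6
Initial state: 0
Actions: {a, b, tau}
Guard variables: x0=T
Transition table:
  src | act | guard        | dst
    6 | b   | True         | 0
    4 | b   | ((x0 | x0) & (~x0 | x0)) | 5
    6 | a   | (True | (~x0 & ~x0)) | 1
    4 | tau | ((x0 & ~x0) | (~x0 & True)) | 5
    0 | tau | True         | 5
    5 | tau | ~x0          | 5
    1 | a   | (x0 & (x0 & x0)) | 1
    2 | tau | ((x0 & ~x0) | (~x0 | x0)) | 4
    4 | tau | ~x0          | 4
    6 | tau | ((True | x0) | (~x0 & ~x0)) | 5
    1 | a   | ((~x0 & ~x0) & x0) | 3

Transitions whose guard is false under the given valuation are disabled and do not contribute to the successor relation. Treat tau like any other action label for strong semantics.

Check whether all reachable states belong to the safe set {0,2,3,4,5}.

Allowed set {0,2,3,4,5}
Reachable = {0,5}
  0: ✓
  5: ✓

Answer: INVARIANT HOLDS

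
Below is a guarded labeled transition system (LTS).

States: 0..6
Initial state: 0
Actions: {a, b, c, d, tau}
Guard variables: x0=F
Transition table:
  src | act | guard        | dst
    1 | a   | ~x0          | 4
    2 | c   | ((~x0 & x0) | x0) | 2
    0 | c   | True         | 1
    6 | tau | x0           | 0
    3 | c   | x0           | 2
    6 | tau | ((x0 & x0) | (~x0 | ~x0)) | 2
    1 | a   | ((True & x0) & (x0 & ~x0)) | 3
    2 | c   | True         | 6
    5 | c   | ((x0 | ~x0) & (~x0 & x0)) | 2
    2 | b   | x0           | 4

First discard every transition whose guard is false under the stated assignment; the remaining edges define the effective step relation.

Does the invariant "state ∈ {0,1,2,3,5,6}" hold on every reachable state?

Answer: INVARIANT VIOLATED at state 4

Trace:
Safe = {0,1,2,3,5,6}
Reach set: {0,1,4}
  0: ✓
  1: ✓
  4: ✗ unsafe
witness against invariant: c·a → 4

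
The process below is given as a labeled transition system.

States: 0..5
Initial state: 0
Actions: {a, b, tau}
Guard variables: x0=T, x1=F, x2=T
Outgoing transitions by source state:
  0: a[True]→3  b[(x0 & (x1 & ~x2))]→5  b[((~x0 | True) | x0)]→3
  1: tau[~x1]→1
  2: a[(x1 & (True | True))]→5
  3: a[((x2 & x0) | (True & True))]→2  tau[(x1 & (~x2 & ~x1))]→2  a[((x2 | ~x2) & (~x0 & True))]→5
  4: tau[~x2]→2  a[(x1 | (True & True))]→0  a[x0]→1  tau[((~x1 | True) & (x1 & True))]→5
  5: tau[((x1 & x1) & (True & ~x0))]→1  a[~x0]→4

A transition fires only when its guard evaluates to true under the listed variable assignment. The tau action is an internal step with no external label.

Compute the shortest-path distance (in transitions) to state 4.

Answer: UNREACHABLE

Analysis:
BFS to 4:
  L0 = {0}
  L1 = {3}
  L2 = {2}
4 never appears.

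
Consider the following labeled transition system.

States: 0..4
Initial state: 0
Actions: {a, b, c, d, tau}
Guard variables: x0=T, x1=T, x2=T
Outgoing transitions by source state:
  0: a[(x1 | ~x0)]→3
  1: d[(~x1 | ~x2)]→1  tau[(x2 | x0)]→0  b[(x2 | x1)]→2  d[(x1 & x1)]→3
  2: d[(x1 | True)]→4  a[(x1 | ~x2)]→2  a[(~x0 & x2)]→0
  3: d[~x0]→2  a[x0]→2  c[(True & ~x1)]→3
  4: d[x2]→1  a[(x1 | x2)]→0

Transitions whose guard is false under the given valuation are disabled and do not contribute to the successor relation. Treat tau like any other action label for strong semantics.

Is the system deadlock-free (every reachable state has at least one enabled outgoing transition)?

Answer: DEADLOCK-FREE

Analysis:
Reach set: {0,1,2,3,4}
  0: a→3  [1 out]
  1: b→2  d→3  tau→0  [3 out]
  2: a→2  d→4  [2 out]
  3: a→2  [1 out]
  4: a→0  d→1  [2 out]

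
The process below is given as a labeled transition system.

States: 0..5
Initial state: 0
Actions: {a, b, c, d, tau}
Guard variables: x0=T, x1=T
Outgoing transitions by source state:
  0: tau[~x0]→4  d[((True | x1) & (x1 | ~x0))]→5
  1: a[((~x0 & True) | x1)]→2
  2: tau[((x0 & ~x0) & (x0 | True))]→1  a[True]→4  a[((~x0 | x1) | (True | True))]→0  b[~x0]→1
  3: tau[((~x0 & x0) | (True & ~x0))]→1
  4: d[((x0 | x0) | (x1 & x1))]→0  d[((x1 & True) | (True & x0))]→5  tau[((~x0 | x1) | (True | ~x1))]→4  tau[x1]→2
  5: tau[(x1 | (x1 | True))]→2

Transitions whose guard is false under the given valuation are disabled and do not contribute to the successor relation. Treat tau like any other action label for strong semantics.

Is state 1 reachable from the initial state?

Answer: UNREACHABLE

Analysis:
9 transition(s) survive guard evaluation.
Layer 0: {0}
Layer 1: {5}  total {0,5}
Layer 2: {2}  total {0,2,5}
Layer 3: {4}  total {0,2,4,5}
R = {0,2,4,5}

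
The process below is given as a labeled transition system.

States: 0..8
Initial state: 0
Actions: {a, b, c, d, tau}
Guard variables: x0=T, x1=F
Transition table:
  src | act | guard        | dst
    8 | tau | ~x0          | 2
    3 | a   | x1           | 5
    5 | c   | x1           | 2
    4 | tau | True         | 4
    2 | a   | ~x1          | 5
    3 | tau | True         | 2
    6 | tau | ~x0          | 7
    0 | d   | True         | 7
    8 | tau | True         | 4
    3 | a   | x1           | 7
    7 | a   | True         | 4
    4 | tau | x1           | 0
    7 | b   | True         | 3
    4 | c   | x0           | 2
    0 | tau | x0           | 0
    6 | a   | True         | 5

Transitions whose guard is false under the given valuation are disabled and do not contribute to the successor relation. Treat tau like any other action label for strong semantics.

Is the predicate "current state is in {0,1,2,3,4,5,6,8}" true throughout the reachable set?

Inv-set: {0,1,2,3,4,5,6,8}
Reach set: {0,2,3,4,5,7}
  0: ✓
  2: ✓
  3: ✓
  4: ✓
  5: ✓
  7: ✗ unsafe
witness against invariant: d → 7

Answer: INVARIANT VIOLATED at state 7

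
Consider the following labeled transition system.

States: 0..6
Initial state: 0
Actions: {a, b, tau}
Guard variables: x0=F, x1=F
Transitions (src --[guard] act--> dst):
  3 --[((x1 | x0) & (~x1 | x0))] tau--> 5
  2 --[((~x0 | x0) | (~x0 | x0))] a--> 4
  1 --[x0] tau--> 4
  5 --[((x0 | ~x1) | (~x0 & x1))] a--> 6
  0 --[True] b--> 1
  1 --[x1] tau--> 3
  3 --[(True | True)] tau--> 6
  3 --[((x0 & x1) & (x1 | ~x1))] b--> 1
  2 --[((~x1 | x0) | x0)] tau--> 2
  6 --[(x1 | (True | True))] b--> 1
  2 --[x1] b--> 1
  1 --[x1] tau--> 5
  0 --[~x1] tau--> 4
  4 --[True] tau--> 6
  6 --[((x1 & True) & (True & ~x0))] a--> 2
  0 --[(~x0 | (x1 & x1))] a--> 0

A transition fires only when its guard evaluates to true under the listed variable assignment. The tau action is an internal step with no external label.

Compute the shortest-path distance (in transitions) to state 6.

BFS to 6:
  Layer 0: {0}
  Layer 1: {1,4}
  Layer 2: {6}
6 enters at depth 2; path tau·tau

Answer: 2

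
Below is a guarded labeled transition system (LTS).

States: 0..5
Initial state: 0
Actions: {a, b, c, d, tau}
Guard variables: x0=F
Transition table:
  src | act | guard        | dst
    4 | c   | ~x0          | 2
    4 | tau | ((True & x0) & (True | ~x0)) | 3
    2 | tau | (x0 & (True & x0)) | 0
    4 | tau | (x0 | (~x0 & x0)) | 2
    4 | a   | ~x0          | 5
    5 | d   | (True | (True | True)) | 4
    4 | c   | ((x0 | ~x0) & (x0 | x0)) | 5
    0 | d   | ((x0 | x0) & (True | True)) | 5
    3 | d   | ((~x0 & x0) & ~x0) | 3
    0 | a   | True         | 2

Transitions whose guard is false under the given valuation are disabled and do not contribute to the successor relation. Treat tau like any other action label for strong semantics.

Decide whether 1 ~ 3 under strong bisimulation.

Answer: BISIMILAR

Trace:
Compute ~ classes (split until stable):
  π0 = {{0,1,2,3,4,5}}
  π1 = {{0},{1,2,3},{4},{5}}
Fixed point at round 2; 4 class(es).
class of 1: {1,2,3}; class of 3: {1,2,3}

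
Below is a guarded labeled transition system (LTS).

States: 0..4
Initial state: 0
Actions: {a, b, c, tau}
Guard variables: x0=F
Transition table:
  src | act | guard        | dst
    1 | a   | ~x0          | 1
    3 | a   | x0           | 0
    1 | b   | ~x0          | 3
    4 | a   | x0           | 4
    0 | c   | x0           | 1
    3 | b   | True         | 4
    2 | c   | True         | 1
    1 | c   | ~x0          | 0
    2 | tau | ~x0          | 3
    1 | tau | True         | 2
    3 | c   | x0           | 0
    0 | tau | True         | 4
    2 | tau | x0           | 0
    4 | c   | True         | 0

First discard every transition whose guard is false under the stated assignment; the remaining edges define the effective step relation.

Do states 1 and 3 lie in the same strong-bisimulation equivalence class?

Answer: NOT BISIMILAR

Working:
Compute ~ classes (split until stable):
  round 0: {{0,1,2,3,4}}
  round 1: {{0},{1},{2},{3},{4}}
Fixed point at round 2; 5 class(es).
class of 1: {1}; class of 3: {3}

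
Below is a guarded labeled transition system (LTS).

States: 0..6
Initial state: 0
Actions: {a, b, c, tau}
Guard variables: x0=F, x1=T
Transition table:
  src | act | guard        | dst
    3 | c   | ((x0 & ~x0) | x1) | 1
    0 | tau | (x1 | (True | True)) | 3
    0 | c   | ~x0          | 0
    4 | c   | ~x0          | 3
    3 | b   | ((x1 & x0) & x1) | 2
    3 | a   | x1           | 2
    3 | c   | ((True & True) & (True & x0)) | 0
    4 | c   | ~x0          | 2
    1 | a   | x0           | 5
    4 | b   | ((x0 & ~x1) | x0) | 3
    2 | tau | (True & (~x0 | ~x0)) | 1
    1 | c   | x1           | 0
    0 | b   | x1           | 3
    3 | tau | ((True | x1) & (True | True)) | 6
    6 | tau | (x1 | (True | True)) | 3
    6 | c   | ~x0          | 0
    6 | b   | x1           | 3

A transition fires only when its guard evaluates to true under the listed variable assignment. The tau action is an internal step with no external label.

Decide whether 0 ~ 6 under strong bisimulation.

Compute ~ classes (split until stable):
  π0 = {{0,1,2,3,4,5,6}}
  π1 = {{0,6},{1,4},{2},{3},{5}}
  π2 = {{0,6},{1},{2},{3},{4},{5}}
Fixed point at round 3; 6 class(es).
class of 0: {0,6}; class of 6: {0,6}

Answer: BISIMILAR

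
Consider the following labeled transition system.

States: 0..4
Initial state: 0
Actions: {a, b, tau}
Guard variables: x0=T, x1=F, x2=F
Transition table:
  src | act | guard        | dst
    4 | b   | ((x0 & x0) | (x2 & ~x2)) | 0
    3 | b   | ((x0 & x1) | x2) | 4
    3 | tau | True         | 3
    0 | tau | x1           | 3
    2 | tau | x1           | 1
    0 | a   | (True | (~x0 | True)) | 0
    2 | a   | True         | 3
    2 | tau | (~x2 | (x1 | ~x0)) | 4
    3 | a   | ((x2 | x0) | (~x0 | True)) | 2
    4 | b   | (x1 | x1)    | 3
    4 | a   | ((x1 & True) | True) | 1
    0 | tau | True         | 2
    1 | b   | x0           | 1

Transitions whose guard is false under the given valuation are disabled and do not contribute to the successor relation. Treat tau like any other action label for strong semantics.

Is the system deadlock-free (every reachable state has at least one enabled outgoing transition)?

R = {0,1,2,3,4}
  0: a→0  tau→2  [deg 2]
  1: b→1  [deg 1]
  2: a→3  tau→4  [deg 2]
  3: a→2  tau→3  [deg 2]
  4: a→1  b→0  [deg 2]

Answer: DEADLOCK-FREE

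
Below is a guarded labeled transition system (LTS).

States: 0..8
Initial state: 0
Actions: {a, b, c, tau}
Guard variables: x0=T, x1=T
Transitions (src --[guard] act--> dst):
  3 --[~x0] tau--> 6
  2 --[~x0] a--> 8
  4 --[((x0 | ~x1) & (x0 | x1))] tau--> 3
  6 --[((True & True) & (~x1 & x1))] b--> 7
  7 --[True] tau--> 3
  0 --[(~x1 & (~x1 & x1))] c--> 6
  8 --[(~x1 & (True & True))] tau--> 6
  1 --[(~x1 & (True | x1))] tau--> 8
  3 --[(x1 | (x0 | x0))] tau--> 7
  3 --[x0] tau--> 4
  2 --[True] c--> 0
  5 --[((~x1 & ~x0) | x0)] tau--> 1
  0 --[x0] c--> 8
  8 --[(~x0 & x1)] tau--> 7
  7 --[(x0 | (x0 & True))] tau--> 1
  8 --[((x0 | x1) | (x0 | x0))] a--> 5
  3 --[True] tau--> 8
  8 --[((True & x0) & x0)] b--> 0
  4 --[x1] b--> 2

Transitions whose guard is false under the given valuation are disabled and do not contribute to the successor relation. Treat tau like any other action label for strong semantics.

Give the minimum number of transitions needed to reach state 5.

Breadth-first toward 5:
  depth 0: {0}
  depth 1: {8}
  depth 2: {5}
5 enters at depth 2; path c·a

Answer: 2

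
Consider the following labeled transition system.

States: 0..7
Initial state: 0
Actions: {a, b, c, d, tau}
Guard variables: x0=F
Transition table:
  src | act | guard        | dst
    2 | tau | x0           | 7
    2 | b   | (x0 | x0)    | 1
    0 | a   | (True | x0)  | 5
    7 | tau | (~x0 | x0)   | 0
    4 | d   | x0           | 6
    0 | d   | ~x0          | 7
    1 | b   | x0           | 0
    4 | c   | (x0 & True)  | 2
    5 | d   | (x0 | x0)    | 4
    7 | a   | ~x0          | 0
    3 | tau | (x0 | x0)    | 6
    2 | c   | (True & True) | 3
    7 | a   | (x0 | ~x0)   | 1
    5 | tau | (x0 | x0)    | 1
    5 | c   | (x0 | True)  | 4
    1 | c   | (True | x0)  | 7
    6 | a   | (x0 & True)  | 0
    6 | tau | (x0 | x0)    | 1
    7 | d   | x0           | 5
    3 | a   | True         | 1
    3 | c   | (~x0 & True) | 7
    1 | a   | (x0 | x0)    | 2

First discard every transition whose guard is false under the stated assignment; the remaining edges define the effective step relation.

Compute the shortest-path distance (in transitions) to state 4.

Answer: 2

Trace:
Breadth-first toward 4:
  depth 0: {0}
  depth 1: {5,7}
  depth 2: {1,4}
first hit 4 at d=2 via a·c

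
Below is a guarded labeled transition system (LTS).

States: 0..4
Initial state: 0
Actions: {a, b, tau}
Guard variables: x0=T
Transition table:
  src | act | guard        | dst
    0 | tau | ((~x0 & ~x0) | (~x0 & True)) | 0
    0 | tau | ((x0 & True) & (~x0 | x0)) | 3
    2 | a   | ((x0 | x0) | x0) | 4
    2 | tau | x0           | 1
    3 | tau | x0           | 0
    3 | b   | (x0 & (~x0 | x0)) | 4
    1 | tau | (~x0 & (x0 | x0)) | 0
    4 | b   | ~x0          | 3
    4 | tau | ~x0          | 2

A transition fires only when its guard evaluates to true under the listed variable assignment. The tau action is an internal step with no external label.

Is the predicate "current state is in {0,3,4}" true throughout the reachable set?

Answer: INVARIANT HOLDS

Trace:
Allowed set {0,3,4}
R = {0,3,4}
  0: ok
  3: ok
  4: ok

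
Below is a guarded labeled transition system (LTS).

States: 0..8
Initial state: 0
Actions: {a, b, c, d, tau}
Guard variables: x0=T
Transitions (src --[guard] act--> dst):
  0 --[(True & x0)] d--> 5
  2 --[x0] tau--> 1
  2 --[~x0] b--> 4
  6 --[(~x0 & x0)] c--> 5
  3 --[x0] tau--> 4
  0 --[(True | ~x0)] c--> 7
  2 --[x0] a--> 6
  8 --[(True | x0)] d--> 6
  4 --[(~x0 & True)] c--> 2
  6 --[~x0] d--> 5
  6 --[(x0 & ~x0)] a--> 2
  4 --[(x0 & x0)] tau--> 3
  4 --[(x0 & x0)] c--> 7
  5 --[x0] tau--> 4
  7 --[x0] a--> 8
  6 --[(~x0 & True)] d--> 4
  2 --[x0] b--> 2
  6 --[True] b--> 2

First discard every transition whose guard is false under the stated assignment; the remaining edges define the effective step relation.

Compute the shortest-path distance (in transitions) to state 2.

Answer: 4

Working:
Layered search for 2:
  L0 = {0}
  L1 = {5,7}
  L2 = {4,8}
  L3 = {3,6}
  L4 = {2}
depth(2)=4, e.g. c·a·d·b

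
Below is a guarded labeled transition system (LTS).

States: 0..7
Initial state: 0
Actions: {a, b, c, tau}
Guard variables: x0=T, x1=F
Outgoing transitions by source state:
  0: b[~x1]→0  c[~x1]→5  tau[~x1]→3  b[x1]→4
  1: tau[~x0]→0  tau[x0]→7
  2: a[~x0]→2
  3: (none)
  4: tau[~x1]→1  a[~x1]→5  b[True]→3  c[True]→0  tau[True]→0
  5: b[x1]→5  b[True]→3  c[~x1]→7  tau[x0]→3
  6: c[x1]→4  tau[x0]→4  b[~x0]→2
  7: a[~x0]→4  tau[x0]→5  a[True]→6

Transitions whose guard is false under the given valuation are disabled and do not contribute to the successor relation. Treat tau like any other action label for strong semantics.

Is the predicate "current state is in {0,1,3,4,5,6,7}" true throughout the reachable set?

Allowed set {0,1,3,4,5,6,7}
R = {0,1,3,4,5,6,7}
  0: ✓
  1: ✓
  3: ✓
  4: ✓
  5: ✓
  6: ✓
  7: ✓

Answer: INVARIANT HOLDS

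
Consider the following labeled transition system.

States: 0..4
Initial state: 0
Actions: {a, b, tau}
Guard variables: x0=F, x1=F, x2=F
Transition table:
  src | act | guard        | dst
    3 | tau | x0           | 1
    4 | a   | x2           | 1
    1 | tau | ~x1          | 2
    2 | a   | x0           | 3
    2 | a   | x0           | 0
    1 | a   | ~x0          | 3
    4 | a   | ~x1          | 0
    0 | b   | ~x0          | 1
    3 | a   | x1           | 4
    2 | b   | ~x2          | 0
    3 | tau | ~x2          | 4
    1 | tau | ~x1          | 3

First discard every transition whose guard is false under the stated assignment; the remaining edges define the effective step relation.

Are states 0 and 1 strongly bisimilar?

Answer: NOT BISIMILAR

Analysis:
Compute ~ classes (split until stable):
  π0 = {{0,1,2,3,4}}
  π1 = {{0,2},{1},{3},{4}}
  π2 = {{0},{1},{2},{3},{4}}
5 equivalence class(es) (converged in 3)
0∈{0}, 1∈{1}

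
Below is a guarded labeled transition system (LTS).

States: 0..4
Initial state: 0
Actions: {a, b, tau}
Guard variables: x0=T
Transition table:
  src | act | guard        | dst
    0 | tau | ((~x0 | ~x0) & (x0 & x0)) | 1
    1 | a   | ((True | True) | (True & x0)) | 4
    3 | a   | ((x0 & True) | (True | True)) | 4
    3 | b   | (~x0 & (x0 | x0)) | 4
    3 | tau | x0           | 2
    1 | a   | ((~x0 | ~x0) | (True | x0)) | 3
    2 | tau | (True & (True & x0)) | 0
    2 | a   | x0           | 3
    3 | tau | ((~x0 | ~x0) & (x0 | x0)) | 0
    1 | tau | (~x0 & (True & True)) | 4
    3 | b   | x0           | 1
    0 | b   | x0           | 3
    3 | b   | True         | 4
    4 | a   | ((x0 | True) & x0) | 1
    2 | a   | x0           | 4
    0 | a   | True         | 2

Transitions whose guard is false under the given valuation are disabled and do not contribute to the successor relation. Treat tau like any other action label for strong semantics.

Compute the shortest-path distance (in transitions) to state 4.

BFS to 4:
  depth 0: {0}
  depth 1: {2,3}
  depth 2: {1,4}
depth(4)=2, e.g. a·a

Answer: 2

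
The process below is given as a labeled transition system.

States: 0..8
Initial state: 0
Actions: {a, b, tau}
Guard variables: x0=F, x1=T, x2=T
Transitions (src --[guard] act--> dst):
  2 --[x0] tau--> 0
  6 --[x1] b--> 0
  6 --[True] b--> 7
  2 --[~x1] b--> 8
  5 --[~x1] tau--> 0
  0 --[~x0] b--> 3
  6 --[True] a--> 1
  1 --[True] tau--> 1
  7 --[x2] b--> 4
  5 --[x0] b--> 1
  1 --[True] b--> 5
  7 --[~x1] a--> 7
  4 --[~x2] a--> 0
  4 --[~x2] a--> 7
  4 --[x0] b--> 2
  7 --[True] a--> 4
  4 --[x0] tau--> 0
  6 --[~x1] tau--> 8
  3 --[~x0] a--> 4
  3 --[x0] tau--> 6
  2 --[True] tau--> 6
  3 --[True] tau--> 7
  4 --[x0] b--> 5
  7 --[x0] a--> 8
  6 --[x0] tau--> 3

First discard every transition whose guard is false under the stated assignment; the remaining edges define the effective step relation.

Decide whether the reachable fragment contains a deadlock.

Answer: DEADLOCK at state 4

Trace:
R = {0,3,4,7}
  0: b→3  [1 exit(s)]
  3: a→4  tau→7  [2 exit(s)]
  4: ∅  [no exit]
  7: a→4  b→4  [2 exit(s)]
Path to 4: b·a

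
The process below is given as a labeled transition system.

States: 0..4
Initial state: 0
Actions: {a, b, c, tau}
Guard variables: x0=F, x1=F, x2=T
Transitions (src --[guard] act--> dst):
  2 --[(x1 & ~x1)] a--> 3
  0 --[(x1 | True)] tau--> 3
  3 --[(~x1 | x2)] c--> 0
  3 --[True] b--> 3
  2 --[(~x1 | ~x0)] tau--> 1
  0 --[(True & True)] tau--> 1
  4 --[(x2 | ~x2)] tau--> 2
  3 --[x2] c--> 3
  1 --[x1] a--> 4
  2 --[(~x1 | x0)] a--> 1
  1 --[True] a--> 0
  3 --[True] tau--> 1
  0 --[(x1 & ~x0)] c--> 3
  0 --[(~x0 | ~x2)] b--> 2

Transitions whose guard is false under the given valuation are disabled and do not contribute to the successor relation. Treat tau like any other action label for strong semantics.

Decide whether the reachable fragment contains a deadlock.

Answer: DEADLOCK-FREE

Analysis:
Reach set: {0,1,2,3}
  0: b→2  tau→1  tau→3  [3 exit(s)]
  1: a→0  [1 exit(s)]
  2: a→1  tau→1  [2 exit(s)]
  3: b→3  c→0  c→3  tau→1  [4 exit(s)]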